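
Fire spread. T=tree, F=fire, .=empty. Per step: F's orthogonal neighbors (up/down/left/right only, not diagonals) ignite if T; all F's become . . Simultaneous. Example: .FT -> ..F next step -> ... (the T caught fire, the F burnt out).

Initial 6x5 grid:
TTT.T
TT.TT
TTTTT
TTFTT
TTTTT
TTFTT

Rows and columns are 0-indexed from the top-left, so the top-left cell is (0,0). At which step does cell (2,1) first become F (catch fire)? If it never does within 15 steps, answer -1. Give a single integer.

Step 1: cell (2,1)='T' (+6 fires, +2 burnt)
Step 2: cell (2,1)='F' (+8 fires, +6 burnt)
  -> target ignites at step 2
Step 3: cell (2,1)='.' (+6 fires, +8 burnt)
Step 4: cell (2,1)='.' (+3 fires, +6 burnt)
Step 5: cell (2,1)='.' (+3 fires, +3 burnt)
Step 6: cell (2,1)='.' (+0 fires, +3 burnt)
  fire out at step 6

2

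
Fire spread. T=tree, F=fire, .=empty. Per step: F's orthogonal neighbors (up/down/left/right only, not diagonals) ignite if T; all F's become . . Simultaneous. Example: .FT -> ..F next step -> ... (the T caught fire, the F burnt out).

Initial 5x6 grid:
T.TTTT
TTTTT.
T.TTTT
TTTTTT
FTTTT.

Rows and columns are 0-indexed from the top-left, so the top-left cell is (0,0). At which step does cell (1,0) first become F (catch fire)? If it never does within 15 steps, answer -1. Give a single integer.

Step 1: cell (1,0)='T' (+2 fires, +1 burnt)
Step 2: cell (1,0)='T' (+3 fires, +2 burnt)
Step 3: cell (1,0)='F' (+3 fires, +3 burnt)
  -> target ignites at step 3
Step 4: cell (1,0)='.' (+5 fires, +3 burnt)
Step 5: cell (1,0)='.' (+3 fires, +5 burnt)
Step 6: cell (1,0)='.' (+4 fires, +3 burnt)
Step 7: cell (1,0)='.' (+3 fires, +4 burnt)
Step 8: cell (1,0)='.' (+1 fires, +3 burnt)
Step 9: cell (1,0)='.' (+1 fires, +1 burnt)
Step 10: cell (1,0)='.' (+0 fires, +1 burnt)
  fire out at step 10

3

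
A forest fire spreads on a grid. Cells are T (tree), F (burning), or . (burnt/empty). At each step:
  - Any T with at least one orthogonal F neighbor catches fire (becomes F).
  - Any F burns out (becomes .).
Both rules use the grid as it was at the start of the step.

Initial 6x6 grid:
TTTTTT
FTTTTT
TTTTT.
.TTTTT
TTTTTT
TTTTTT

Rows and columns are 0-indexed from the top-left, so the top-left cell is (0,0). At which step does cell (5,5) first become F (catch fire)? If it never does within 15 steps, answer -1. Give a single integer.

Step 1: cell (5,5)='T' (+3 fires, +1 burnt)
Step 2: cell (5,5)='T' (+3 fires, +3 burnt)
Step 3: cell (5,5)='T' (+4 fires, +3 burnt)
Step 4: cell (5,5)='T' (+5 fires, +4 burnt)
Step 5: cell (5,5)='T' (+7 fires, +5 burnt)
Step 6: cell (5,5)='T' (+5 fires, +7 burnt)
Step 7: cell (5,5)='T' (+3 fires, +5 burnt)
Step 8: cell (5,5)='T' (+2 fires, +3 burnt)
Step 9: cell (5,5)='F' (+1 fires, +2 burnt)
  -> target ignites at step 9
Step 10: cell (5,5)='.' (+0 fires, +1 burnt)
  fire out at step 10

9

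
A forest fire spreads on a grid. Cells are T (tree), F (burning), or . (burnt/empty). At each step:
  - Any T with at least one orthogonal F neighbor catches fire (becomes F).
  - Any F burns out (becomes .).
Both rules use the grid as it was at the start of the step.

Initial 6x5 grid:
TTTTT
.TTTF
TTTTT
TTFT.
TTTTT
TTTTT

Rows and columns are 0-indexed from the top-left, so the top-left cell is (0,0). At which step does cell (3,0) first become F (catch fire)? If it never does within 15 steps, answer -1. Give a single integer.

Step 1: cell (3,0)='T' (+7 fires, +2 burnt)
Step 2: cell (3,0)='F' (+8 fires, +7 burnt)
  -> target ignites at step 2
Step 3: cell (3,0)='.' (+7 fires, +8 burnt)
Step 4: cell (3,0)='.' (+3 fires, +7 burnt)
Step 5: cell (3,0)='.' (+1 fires, +3 burnt)
Step 6: cell (3,0)='.' (+0 fires, +1 burnt)
  fire out at step 6

2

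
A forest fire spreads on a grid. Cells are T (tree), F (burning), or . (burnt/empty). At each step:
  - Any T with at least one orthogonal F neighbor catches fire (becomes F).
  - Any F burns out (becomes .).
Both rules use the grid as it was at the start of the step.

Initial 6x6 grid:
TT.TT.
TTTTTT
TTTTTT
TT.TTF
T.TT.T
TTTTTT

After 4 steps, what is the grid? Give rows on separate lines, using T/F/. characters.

Step 1: 3 trees catch fire, 1 burn out
  TT.TT.
  TTTTTT
  TTTTTF
  TT.TF.
  T.TT.F
  TTTTTT
Step 2: 4 trees catch fire, 3 burn out
  TT.TT.
  TTTTTF
  TTTTF.
  TT.F..
  T.TT..
  TTTTTF
Step 3: 4 trees catch fire, 4 burn out
  TT.TT.
  TTTTF.
  TTTF..
  TT....
  T.TF..
  TTTTF.
Step 4: 5 trees catch fire, 4 burn out
  TT.TF.
  TTTF..
  TTF...
  TT....
  T.F...
  TTTF..

TT.TF.
TTTF..
TTF...
TT....
T.F...
TTTF..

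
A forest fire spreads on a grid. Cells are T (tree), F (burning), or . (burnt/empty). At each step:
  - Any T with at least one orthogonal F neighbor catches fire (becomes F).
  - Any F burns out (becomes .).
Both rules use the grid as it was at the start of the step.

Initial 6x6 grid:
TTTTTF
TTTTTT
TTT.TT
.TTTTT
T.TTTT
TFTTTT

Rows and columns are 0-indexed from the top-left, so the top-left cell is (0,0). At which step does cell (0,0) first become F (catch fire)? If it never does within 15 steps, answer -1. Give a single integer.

Step 1: cell (0,0)='T' (+4 fires, +2 burnt)
Step 2: cell (0,0)='T' (+6 fires, +4 burnt)
Step 3: cell (0,0)='T' (+7 fires, +6 burnt)
Step 4: cell (0,0)='T' (+9 fires, +7 burnt)
Step 5: cell (0,0)='F' (+3 fires, +9 burnt)
  -> target ignites at step 5
Step 6: cell (0,0)='.' (+2 fires, +3 burnt)
Step 7: cell (0,0)='.' (+0 fires, +2 burnt)
  fire out at step 7

5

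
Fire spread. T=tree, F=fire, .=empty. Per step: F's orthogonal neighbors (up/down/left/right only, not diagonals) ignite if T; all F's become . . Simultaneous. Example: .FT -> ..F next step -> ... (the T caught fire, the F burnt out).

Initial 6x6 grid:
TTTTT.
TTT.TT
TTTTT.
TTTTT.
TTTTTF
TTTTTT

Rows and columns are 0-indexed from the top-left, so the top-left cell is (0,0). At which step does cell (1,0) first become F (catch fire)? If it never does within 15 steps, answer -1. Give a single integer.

Step 1: cell (1,0)='T' (+2 fires, +1 burnt)
Step 2: cell (1,0)='T' (+3 fires, +2 burnt)
Step 3: cell (1,0)='T' (+4 fires, +3 burnt)
Step 4: cell (1,0)='T' (+5 fires, +4 burnt)
Step 5: cell (1,0)='T' (+6 fires, +5 burnt)
Step 6: cell (1,0)='T' (+5 fires, +6 burnt)
Step 7: cell (1,0)='T' (+3 fires, +5 burnt)
Step 8: cell (1,0)='F' (+2 fires, +3 burnt)
  -> target ignites at step 8
Step 9: cell (1,0)='.' (+1 fires, +2 burnt)
Step 10: cell (1,0)='.' (+0 fires, +1 burnt)
  fire out at step 10

8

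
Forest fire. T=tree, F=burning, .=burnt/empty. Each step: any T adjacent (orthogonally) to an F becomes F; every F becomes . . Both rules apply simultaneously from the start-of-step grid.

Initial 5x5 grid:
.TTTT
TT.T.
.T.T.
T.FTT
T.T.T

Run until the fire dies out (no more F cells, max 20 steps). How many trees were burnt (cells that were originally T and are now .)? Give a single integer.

Step 1: +2 fires, +1 burnt (F count now 2)
Step 2: +2 fires, +2 burnt (F count now 2)
Step 3: +2 fires, +2 burnt (F count now 2)
Step 4: +1 fires, +2 burnt (F count now 1)
Step 5: +2 fires, +1 burnt (F count now 2)
Step 6: +1 fires, +2 burnt (F count now 1)
Step 7: +1 fires, +1 burnt (F count now 1)
Step 8: +2 fires, +1 burnt (F count now 2)
Step 9: +0 fires, +2 burnt (F count now 0)
Fire out after step 9
Initially T: 15, now '.': 23
Total burnt (originally-T cells now '.'): 13

Answer: 13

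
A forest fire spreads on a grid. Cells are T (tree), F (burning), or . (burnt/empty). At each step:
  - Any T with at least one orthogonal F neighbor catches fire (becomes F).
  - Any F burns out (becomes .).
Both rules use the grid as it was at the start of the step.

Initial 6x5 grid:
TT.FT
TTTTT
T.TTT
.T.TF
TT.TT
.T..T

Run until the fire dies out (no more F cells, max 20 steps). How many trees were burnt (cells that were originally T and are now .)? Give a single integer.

Answer: 16

Derivation:
Step 1: +5 fires, +2 burnt (F count now 5)
Step 2: +5 fires, +5 burnt (F count now 5)
Step 3: +2 fires, +5 burnt (F count now 2)
Step 4: +2 fires, +2 burnt (F count now 2)
Step 5: +2 fires, +2 burnt (F count now 2)
Step 6: +0 fires, +2 burnt (F count now 0)
Fire out after step 6
Initially T: 20, now '.': 26
Total burnt (originally-T cells now '.'): 16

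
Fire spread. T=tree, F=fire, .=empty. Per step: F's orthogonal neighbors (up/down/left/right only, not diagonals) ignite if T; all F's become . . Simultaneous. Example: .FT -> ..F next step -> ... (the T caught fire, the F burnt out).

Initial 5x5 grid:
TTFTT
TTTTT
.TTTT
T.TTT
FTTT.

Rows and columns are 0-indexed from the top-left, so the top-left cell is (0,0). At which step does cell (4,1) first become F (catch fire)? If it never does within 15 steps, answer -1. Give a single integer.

Step 1: cell (4,1)='F' (+5 fires, +2 burnt)
  -> target ignites at step 1
Step 2: cell (4,1)='.' (+6 fires, +5 burnt)
Step 3: cell (4,1)='.' (+6 fires, +6 burnt)
Step 4: cell (4,1)='.' (+2 fires, +6 burnt)
Step 5: cell (4,1)='.' (+1 fires, +2 burnt)
Step 6: cell (4,1)='.' (+0 fires, +1 burnt)
  fire out at step 6

1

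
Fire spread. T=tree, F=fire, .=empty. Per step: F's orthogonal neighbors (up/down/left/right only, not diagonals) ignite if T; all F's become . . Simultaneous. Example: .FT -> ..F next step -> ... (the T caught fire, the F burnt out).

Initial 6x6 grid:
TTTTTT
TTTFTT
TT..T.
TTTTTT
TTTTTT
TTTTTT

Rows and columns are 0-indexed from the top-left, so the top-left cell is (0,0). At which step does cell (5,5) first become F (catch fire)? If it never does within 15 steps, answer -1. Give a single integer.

Step 1: cell (5,5)='T' (+3 fires, +1 burnt)
Step 2: cell (5,5)='T' (+5 fires, +3 burnt)
Step 3: cell (5,5)='T' (+5 fires, +5 burnt)
Step 4: cell (5,5)='T' (+6 fires, +5 burnt)
Step 5: cell (5,5)='T' (+6 fires, +6 burnt)
Step 6: cell (5,5)='F' (+5 fires, +6 burnt)
  -> target ignites at step 6
Step 7: cell (5,5)='.' (+2 fires, +5 burnt)
Step 8: cell (5,5)='.' (+0 fires, +2 burnt)
  fire out at step 8

6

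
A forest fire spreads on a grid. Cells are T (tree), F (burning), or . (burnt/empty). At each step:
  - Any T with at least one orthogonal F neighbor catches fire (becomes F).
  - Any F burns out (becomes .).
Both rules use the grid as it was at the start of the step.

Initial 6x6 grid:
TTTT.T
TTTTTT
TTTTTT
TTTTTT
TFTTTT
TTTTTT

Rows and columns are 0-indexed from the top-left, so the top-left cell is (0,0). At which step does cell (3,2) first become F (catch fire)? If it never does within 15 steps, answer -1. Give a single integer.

Step 1: cell (3,2)='T' (+4 fires, +1 burnt)
Step 2: cell (3,2)='F' (+6 fires, +4 burnt)
  -> target ignites at step 2
Step 3: cell (3,2)='.' (+6 fires, +6 burnt)
Step 4: cell (3,2)='.' (+7 fires, +6 burnt)
Step 5: cell (3,2)='.' (+6 fires, +7 burnt)
Step 6: cell (3,2)='.' (+3 fires, +6 burnt)
Step 7: cell (3,2)='.' (+1 fires, +3 burnt)
Step 8: cell (3,2)='.' (+1 fires, +1 burnt)
Step 9: cell (3,2)='.' (+0 fires, +1 burnt)
  fire out at step 9

2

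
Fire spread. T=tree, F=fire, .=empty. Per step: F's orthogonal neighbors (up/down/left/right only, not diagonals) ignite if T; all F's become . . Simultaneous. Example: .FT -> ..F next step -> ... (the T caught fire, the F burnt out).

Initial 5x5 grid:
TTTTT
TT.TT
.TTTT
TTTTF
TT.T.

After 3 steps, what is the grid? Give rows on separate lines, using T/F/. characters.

Step 1: 2 trees catch fire, 1 burn out
  TTTTT
  TT.TT
  .TTTF
  TTTF.
  TT.T.
Step 2: 4 trees catch fire, 2 burn out
  TTTTT
  TT.TF
  .TTF.
  TTF..
  TT.F.
Step 3: 4 trees catch fire, 4 burn out
  TTTTF
  TT.F.
  .TF..
  TF...
  TT...

TTTTF
TT.F.
.TF..
TF...
TT...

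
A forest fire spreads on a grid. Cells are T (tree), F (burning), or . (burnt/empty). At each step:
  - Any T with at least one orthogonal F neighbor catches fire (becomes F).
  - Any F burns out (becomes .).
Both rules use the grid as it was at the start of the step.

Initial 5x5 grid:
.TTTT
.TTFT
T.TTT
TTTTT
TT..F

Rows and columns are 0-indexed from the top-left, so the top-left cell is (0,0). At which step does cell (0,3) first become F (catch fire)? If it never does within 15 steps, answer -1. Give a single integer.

Step 1: cell (0,3)='F' (+5 fires, +2 burnt)
  -> target ignites at step 1
Step 2: cell (0,3)='.' (+6 fires, +5 burnt)
Step 3: cell (0,3)='.' (+2 fires, +6 burnt)
Step 4: cell (0,3)='.' (+1 fires, +2 burnt)
Step 5: cell (0,3)='.' (+2 fires, +1 burnt)
Step 6: cell (0,3)='.' (+2 fires, +2 burnt)
Step 7: cell (0,3)='.' (+0 fires, +2 burnt)
  fire out at step 7

1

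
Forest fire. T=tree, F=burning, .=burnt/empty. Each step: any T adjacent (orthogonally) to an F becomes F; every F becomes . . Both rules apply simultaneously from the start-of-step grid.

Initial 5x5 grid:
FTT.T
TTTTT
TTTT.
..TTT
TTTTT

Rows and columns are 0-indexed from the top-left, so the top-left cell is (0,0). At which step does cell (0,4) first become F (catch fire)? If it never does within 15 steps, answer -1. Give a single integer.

Step 1: cell (0,4)='T' (+2 fires, +1 burnt)
Step 2: cell (0,4)='T' (+3 fires, +2 burnt)
Step 3: cell (0,4)='T' (+2 fires, +3 burnt)
Step 4: cell (0,4)='T' (+2 fires, +2 burnt)
Step 5: cell (0,4)='T' (+3 fires, +2 burnt)
Step 6: cell (0,4)='F' (+3 fires, +3 burnt)
  -> target ignites at step 6
Step 7: cell (0,4)='.' (+3 fires, +3 burnt)
Step 8: cell (0,4)='.' (+2 fires, +3 burnt)
Step 9: cell (0,4)='.' (+0 fires, +2 burnt)
  fire out at step 9

6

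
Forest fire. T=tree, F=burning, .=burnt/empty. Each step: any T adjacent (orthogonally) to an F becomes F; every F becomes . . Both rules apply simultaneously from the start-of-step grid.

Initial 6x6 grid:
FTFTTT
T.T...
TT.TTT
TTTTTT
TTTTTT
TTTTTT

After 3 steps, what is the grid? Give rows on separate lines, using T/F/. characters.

Step 1: 4 trees catch fire, 2 burn out
  .F.FTT
  F.F...
  TT.TTT
  TTTTTT
  TTTTTT
  TTTTTT
Step 2: 2 trees catch fire, 4 burn out
  ....FT
  ......
  FT.TTT
  TTTTTT
  TTTTTT
  TTTTTT
Step 3: 3 trees catch fire, 2 burn out
  .....F
  ......
  .F.TTT
  FTTTTT
  TTTTTT
  TTTTTT

.....F
......
.F.TTT
FTTTTT
TTTTTT
TTTTTT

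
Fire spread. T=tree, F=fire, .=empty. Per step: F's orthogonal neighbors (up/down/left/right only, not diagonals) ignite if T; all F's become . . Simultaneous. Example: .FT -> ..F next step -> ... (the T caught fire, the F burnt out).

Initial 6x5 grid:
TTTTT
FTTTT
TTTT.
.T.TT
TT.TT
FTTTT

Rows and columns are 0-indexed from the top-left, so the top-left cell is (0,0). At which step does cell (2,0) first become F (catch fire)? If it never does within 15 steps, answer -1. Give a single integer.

Step 1: cell (2,0)='F' (+5 fires, +2 burnt)
  -> target ignites at step 1
Step 2: cell (2,0)='.' (+5 fires, +5 burnt)
Step 3: cell (2,0)='.' (+5 fires, +5 burnt)
Step 4: cell (2,0)='.' (+5 fires, +5 burnt)
Step 5: cell (2,0)='.' (+3 fires, +5 burnt)
Step 6: cell (2,0)='.' (+1 fires, +3 burnt)
Step 7: cell (2,0)='.' (+0 fires, +1 burnt)
  fire out at step 7

1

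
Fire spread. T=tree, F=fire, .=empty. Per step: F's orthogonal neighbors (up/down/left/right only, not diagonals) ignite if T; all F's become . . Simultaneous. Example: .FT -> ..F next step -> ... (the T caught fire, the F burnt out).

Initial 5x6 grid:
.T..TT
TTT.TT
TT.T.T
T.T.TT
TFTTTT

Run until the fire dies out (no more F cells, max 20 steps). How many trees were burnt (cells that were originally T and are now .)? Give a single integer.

Step 1: +2 fires, +1 burnt (F count now 2)
Step 2: +3 fires, +2 burnt (F count now 3)
Step 3: +2 fires, +3 burnt (F count now 2)
Step 4: +4 fires, +2 burnt (F count now 4)
Step 5: +2 fires, +4 burnt (F count now 2)
Step 6: +3 fires, +2 burnt (F count now 3)
Step 7: +1 fires, +3 burnt (F count now 1)
Step 8: +2 fires, +1 burnt (F count now 2)
Step 9: +1 fires, +2 burnt (F count now 1)
Step 10: +0 fires, +1 burnt (F count now 0)
Fire out after step 10
Initially T: 21, now '.': 29
Total burnt (originally-T cells now '.'): 20

Answer: 20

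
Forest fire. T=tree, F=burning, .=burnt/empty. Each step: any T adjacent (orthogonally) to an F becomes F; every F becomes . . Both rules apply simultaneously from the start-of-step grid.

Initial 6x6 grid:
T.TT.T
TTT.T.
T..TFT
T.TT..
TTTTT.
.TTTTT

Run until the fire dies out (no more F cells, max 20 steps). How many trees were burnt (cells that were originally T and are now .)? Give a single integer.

Answer: 23

Derivation:
Step 1: +3 fires, +1 burnt (F count now 3)
Step 2: +1 fires, +3 burnt (F count now 1)
Step 3: +2 fires, +1 burnt (F count now 2)
Step 4: +3 fires, +2 burnt (F count now 3)
Step 5: +3 fires, +3 burnt (F count now 3)
Step 6: +3 fires, +3 burnt (F count now 3)
Step 7: +1 fires, +3 burnt (F count now 1)
Step 8: +1 fires, +1 burnt (F count now 1)
Step 9: +1 fires, +1 burnt (F count now 1)
Step 10: +2 fires, +1 burnt (F count now 2)
Step 11: +1 fires, +2 burnt (F count now 1)
Step 12: +1 fires, +1 burnt (F count now 1)
Step 13: +1 fires, +1 burnt (F count now 1)
Step 14: +0 fires, +1 burnt (F count now 0)
Fire out after step 14
Initially T: 24, now '.': 35
Total burnt (originally-T cells now '.'): 23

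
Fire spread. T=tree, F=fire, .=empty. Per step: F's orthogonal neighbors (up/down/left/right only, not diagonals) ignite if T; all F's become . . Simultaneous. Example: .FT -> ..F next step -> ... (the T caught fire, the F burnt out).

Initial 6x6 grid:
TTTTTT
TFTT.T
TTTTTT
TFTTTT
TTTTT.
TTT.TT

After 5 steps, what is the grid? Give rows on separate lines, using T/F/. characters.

Step 1: 7 trees catch fire, 2 burn out
  TFTTTT
  F.FT.T
  TFTTTT
  F.FTTT
  TFTTT.
  TTT.TT
Step 2: 9 trees catch fire, 7 burn out
  F.FTTT
  ...F.T
  F.FTTT
  ...FTT
  F.FTT.
  TFT.TT
Step 3: 6 trees catch fire, 9 burn out
  ...FTT
  .....T
  ...FTT
  ....FT
  ...FT.
  F.F.TT
Step 4: 4 trees catch fire, 6 burn out
  ....FT
  .....T
  ....FT
  .....F
  ....F.
  ....TT
Step 5: 3 trees catch fire, 4 burn out
  .....F
  .....T
  .....F
  ......
  ......
  ....FT

.....F
.....T
.....F
......
......
....FT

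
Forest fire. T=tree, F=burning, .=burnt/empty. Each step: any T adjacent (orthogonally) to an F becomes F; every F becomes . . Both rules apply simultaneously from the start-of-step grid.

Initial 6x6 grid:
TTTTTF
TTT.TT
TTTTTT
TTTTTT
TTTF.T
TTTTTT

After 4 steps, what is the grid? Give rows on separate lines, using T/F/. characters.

Step 1: 5 trees catch fire, 2 burn out
  TTTTF.
  TTT.TF
  TTTTTT
  TTTFTT
  TTF..T
  TTTFTT
Step 2: 9 trees catch fire, 5 burn out
  TTTF..
  TTT.F.
  TTTFTF
  TTF.FT
  TF...T
  TTF.FT
Step 3: 8 trees catch fire, 9 burn out
  TTF...
  TTT...
  TTF.F.
  TF...F
  F....T
  TF...F
Step 4: 6 trees catch fire, 8 burn out
  TF....
  TTF...
  TF....
  F.....
  .....F
  F.....

TF....
TTF...
TF....
F.....
.....F
F.....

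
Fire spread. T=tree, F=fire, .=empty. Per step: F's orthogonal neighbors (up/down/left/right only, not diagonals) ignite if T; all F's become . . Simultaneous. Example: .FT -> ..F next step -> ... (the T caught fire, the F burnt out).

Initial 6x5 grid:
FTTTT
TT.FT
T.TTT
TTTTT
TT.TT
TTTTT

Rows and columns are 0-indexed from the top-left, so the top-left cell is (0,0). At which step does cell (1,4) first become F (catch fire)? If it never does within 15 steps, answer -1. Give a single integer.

Step 1: cell (1,4)='F' (+5 fires, +2 burnt)
  -> target ignites at step 1
Step 2: cell (1,4)='.' (+7 fires, +5 burnt)
Step 3: cell (1,4)='.' (+4 fires, +7 burnt)
Step 4: cell (1,4)='.' (+4 fires, +4 burnt)
Step 5: cell (1,4)='.' (+4 fires, +4 burnt)
Step 6: cell (1,4)='.' (+1 fires, +4 burnt)
Step 7: cell (1,4)='.' (+0 fires, +1 burnt)
  fire out at step 7

1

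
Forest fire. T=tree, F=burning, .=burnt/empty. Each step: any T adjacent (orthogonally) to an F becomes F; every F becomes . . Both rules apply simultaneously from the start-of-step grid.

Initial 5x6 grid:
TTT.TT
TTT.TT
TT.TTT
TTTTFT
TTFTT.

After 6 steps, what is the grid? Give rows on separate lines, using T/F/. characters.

Step 1: 7 trees catch fire, 2 burn out
  TTT.TT
  TTT.TT
  TT.TFT
  TTFF.F
  TF.FF.
Step 2: 5 trees catch fire, 7 burn out
  TTT.TT
  TTT.FT
  TT.F.F
  TF....
  F.....
Step 3: 4 trees catch fire, 5 burn out
  TTT.FT
  TTT..F
  TF....
  F.....
  ......
Step 4: 3 trees catch fire, 4 burn out
  TTT..F
  TFT...
  F.....
  ......
  ......
Step 5: 3 trees catch fire, 3 burn out
  TFT...
  F.F...
  ......
  ......
  ......
Step 6: 2 trees catch fire, 3 burn out
  F.F...
  ......
  ......
  ......
  ......

F.F...
......
......
......
......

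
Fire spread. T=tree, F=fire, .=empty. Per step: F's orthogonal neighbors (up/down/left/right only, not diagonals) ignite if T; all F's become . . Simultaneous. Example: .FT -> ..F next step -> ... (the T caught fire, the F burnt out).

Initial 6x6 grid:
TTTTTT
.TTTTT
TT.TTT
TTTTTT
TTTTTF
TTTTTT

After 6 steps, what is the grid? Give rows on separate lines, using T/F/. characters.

Step 1: 3 trees catch fire, 1 burn out
  TTTTTT
  .TTTTT
  TT.TTT
  TTTTTF
  TTTTF.
  TTTTTF
Step 2: 4 trees catch fire, 3 burn out
  TTTTTT
  .TTTTT
  TT.TTF
  TTTTF.
  TTTF..
  TTTTF.
Step 3: 5 trees catch fire, 4 burn out
  TTTTTT
  .TTTTF
  TT.TF.
  TTTF..
  TTF...
  TTTF..
Step 4: 6 trees catch fire, 5 burn out
  TTTTTF
  .TTTF.
  TT.F..
  TTF...
  TF....
  TTF...
Step 5: 5 trees catch fire, 6 burn out
  TTTTF.
  .TTF..
  TT....
  TF....
  F.....
  TF....
Step 6: 5 trees catch fire, 5 burn out
  TTTF..
  .TF...
  TF....
  F.....
  ......
  F.....

TTTF..
.TF...
TF....
F.....
......
F.....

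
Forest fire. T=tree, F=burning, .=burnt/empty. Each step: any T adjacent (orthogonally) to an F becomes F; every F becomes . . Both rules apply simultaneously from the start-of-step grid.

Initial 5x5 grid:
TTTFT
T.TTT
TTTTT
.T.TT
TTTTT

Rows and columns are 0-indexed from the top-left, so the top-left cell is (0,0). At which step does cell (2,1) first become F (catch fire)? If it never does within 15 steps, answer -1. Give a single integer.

Step 1: cell (2,1)='T' (+3 fires, +1 burnt)
Step 2: cell (2,1)='T' (+4 fires, +3 burnt)
Step 3: cell (2,1)='T' (+4 fires, +4 burnt)
Step 4: cell (2,1)='F' (+4 fires, +4 burnt)
  -> target ignites at step 4
Step 5: cell (2,1)='.' (+4 fires, +4 burnt)
Step 6: cell (2,1)='.' (+1 fires, +4 burnt)
Step 7: cell (2,1)='.' (+1 fires, +1 burnt)
Step 8: cell (2,1)='.' (+0 fires, +1 burnt)
  fire out at step 8

4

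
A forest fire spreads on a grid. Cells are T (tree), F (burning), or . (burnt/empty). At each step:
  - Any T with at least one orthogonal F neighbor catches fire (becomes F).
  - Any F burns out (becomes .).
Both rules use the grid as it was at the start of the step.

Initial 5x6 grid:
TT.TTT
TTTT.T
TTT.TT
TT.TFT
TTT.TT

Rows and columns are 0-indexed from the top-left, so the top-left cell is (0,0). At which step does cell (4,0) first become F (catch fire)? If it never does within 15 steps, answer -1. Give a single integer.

Step 1: cell (4,0)='T' (+4 fires, +1 burnt)
Step 2: cell (4,0)='T' (+2 fires, +4 burnt)
Step 3: cell (4,0)='T' (+1 fires, +2 burnt)
Step 4: cell (4,0)='T' (+1 fires, +1 burnt)
Step 5: cell (4,0)='T' (+1 fires, +1 burnt)
Step 6: cell (4,0)='T' (+1 fires, +1 burnt)
Step 7: cell (4,0)='T' (+1 fires, +1 burnt)
Step 8: cell (4,0)='T' (+1 fires, +1 burnt)
Step 9: cell (4,0)='T' (+2 fires, +1 burnt)
Step 10: cell (4,0)='T' (+3 fires, +2 burnt)
Step 11: cell (4,0)='T' (+3 fires, +3 burnt)
Step 12: cell (4,0)='T' (+2 fires, +3 burnt)
Step 13: cell (4,0)='F' (+2 fires, +2 burnt)
  -> target ignites at step 13
Step 14: cell (4,0)='.' (+0 fires, +2 burnt)
  fire out at step 14

13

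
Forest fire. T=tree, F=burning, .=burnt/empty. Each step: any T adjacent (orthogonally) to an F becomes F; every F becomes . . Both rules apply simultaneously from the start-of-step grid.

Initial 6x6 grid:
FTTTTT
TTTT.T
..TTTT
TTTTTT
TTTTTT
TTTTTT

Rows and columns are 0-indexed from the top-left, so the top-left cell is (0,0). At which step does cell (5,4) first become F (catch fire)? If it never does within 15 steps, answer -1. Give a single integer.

Step 1: cell (5,4)='T' (+2 fires, +1 burnt)
Step 2: cell (5,4)='T' (+2 fires, +2 burnt)
Step 3: cell (5,4)='T' (+2 fires, +2 burnt)
Step 4: cell (5,4)='T' (+3 fires, +2 burnt)
Step 5: cell (5,4)='T' (+3 fires, +3 burnt)
Step 6: cell (5,4)='T' (+5 fires, +3 burnt)
Step 7: cell (5,4)='T' (+6 fires, +5 burnt)
Step 8: cell (5,4)='T' (+5 fires, +6 burnt)
Step 9: cell (5,4)='F' (+3 fires, +5 burnt)
  -> target ignites at step 9
Step 10: cell (5,4)='.' (+1 fires, +3 burnt)
Step 11: cell (5,4)='.' (+0 fires, +1 burnt)
  fire out at step 11

9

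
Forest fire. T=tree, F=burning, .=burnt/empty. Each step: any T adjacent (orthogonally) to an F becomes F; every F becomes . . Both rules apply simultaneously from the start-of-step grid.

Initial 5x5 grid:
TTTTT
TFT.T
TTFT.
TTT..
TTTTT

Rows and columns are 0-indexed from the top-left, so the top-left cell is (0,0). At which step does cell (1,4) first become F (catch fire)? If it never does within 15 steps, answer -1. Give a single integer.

Step 1: cell (1,4)='T' (+6 fires, +2 burnt)
Step 2: cell (1,4)='T' (+5 fires, +6 burnt)
Step 3: cell (1,4)='T' (+4 fires, +5 burnt)
Step 4: cell (1,4)='T' (+3 fires, +4 burnt)
Step 5: cell (1,4)='F' (+1 fires, +3 burnt)
  -> target ignites at step 5
Step 6: cell (1,4)='.' (+0 fires, +1 burnt)
  fire out at step 6

5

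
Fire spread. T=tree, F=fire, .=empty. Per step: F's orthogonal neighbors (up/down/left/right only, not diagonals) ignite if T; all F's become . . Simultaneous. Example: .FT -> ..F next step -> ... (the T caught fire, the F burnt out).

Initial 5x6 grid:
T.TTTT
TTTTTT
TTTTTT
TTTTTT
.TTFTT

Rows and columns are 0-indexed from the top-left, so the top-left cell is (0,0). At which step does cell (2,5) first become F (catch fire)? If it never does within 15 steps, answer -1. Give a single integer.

Step 1: cell (2,5)='T' (+3 fires, +1 burnt)
Step 2: cell (2,5)='T' (+5 fires, +3 burnt)
Step 3: cell (2,5)='T' (+5 fires, +5 burnt)
Step 4: cell (2,5)='F' (+6 fires, +5 burnt)
  -> target ignites at step 4
Step 5: cell (2,5)='.' (+5 fires, +6 burnt)
Step 6: cell (2,5)='.' (+2 fires, +5 burnt)
Step 7: cell (2,5)='.' (+1 fires, +2 burnt)
Step 8: cell (2,5)='.' (+0 fires, +1 burnt)
  fire out at step 8

4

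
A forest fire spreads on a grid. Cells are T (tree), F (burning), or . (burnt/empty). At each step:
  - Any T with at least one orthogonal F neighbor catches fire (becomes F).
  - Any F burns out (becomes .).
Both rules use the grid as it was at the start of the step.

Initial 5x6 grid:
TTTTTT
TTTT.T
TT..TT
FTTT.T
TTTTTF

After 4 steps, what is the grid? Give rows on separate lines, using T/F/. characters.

Step 1: 5 trees catch fire, 2 burn out
  TTTTTT
  TTTT.T
  FT..TT
  .FTT.F
  FTTTF.
Step 2: 6 trees catch fire, 5 burn out
  TTTTTT
  FTTT.T
  .F..TF
  ..FT..
  .FTF..
Step 3: 6 trees catch fire, 6 burn out
  FTTTTT
  .FTT.F
  ....F.
  ...F..
  ..F...
Step 4: 3 trees catch fire, 6 burn out
  .FTTTF
  ..FT..
  ......
  ......
  ......

.FTTTF
..FT..
......
......
......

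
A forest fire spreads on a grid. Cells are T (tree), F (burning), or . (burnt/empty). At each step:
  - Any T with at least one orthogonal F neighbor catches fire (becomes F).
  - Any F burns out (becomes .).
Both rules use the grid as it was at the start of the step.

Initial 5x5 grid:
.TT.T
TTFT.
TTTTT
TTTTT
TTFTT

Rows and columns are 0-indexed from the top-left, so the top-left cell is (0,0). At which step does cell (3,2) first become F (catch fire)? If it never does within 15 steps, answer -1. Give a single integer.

Step 1: cell (3,2)='F' (+7 fires, +2 burnt)
  -> target ignites at step 1
Step 2: cell (3,2)='.' (+8 fires, +7 burnt)
Step 3: cell (3,2)='.' (+4 fires, +8 burnt)
Step 4: cell (3,2)='.' (+0 fires, +4 burnt)
  fire out at step 4

1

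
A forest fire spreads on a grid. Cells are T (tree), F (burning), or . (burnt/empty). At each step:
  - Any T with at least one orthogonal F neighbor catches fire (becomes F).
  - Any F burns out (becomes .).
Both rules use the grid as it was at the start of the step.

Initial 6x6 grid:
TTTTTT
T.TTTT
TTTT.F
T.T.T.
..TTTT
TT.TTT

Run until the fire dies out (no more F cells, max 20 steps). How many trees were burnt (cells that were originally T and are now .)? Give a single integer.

Step 1: +1 fires, +1 burnt (F count now 1)
Step 2: +2 fires, +1 burnt (F count now 2)
Step 3: +2 fires, +2 burnt (F count now 2)
Step 4: +3 fires, +2 burnt (F count now 3)
Step 5: +2 fires, +3 burnt (F count now 2)
Step 6: +3 fires, +2 burnt (F count now 3)
Step 7: +3 fires, +3 burnt (F count now 3)
Step 8: +3 fires, +3 burnt (F count now 3)
Step 9: +2 fires, +3 burnt (F count now 2)
Step 10: +3 fires, +2 burnt (F count now 3)
Step 11: +1 fires, +3 burnt (F count now 1)
Step 12: +0 fires, +1 burnt (F count now 0)
Fire out after step 12
Initially T: 27, now '.': 34
Total burnt (originally-T cells now '.'): 25

Answer: 25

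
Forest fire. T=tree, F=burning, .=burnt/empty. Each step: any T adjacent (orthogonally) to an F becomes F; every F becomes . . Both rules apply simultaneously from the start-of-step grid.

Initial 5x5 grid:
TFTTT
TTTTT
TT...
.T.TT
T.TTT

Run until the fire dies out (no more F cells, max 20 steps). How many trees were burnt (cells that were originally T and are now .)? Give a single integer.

Step 1: +3 fires, +1 burnt (F count now 3)
Step 2: +4 fires, +3 burnt (F count now 4)
Step 3: +4 fires, +4 burnt (F count now 4)
Step 4: +1 fires, +4 burnt (F count now 1)
Step 5: +0 fires, +1 burnt (F count now 0)
Fire out after step 5
Initially T: 18, now '.': 19
Total burnt (originally-T cells now '.'): 12

Answer: 12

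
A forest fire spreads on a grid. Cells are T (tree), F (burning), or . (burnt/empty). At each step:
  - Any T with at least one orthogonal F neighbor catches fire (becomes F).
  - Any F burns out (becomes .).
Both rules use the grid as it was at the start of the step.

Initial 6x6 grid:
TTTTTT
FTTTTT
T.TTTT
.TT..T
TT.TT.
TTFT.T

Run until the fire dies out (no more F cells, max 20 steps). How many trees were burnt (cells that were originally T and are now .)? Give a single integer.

Step 1: +5 fires, +2 burnt (F count now 5)
Step 2: +5 fires, +5 burnt (F count now 5)
Step 3: +6 fires, +5 burnt (F count now 6)
Step 4: +4 fires, +6 burnt (F count now 4)
Step 5: +3 fires, +4 burnt (F count now 3)
Step 6: +2 fires, +3 burnt (F count now 2)
Step 7: +1 fires, +2 burnt (F count now 1)
Step 8: +0 fires, +1 burnt (F count now 0)
Fire out after step 8
Initially T: 27, now '.': 35
Total burnt (originally-T cells now '.'): 26

Answer: 26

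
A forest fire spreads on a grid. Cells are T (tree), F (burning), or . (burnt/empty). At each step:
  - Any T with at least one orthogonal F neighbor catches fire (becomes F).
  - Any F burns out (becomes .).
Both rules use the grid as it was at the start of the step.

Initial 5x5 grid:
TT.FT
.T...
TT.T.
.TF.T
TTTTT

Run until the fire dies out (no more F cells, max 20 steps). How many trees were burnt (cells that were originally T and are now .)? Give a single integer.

Answer: 13

Derivation:
Step 1: +3 fires, +2 burnt (F count now 3)
Step 2: +3 fires, +3 burnt (F count now 3)
Step 3: +4 fires, +3 burnt (F count now 4)
Step 4: +2 fires, +4 burnt (F count now 2)
Step 5: +1 fires, +2 burnt (F count now 1)
Step 6: +0 fires, +1 burnt (F count now 0)
Fire out after step 6
Initially T: 14, now '.': 24
Total burnt (originally-T cells now '.'): 13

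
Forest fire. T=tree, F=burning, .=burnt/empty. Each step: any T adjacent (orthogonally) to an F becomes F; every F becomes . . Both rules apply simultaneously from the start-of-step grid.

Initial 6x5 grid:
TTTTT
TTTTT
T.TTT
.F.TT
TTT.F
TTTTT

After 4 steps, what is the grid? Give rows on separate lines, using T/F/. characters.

Step 1: 3 trees catch fire, 2 burn out
  TTTTT
  TTTTT
  T.TTT
  ...TF
  TFT..
  TTTTF
Step 2: 6 trees catch fire, 3 burn out
  TTTTT
  TTTTT
  T.TTF
  ...F.
  F.F..
  TFTF.
Step 3: 4 trees catch fire, 6 burn out
  TTTTT
  TTTTF
  T.TF.
  .....
  .....
  F.F..
Step 4: 3 trees catch fire, 4 burn out
  TTTTF
  TTTF.
  T.F..
  .....
  .....
  .....

TTTTF
TTTF.
T.F..
.....
.....
.....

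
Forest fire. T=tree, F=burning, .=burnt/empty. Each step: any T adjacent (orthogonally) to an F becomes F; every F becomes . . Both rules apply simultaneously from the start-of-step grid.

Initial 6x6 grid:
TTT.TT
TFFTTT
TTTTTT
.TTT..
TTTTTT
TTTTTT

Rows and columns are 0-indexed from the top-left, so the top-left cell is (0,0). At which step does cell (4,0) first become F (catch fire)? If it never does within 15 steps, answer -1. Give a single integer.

Step 1: cell (4,0)='T' (+6 fires, +2 burnt)
Step 2: cell (4,0)='T' (+6 fires, +6 burnt)
Step 3: cell (4,0)='T' (+6 fires, +6 burnt)
Step 4: cell (4,0)='F' (+6 fires, +6 burnt)
  -> target ignites at step 4
Step 5: cell (4,0)='.' (+3 fires, +6 burnt)
Step 6: cell (4,0)='.' (+2 fires, +3 burnt)
Step 7: cell (4,0)='.' (+1 fires, +2 burnt)
Step 8: cell (4,0)='.' (+0 fires, +1 burnt)
  fire out at step 8

4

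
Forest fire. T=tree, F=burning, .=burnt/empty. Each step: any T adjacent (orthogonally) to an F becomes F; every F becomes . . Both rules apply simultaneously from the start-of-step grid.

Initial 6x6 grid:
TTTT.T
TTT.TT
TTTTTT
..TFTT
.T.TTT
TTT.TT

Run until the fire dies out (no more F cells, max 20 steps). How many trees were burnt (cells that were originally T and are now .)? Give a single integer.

Step 1: +4 fires, +1 burnt (F count now 4)
Step 2: +4 fires, +4 burnt (F count now 4)
Step 3: +6 fires, +4 burnt (F count now 6)
Step 4: +5 fires, +6 burnt (F count now 5)
Step 5: +4 fires, +5 burnt (F count now 4)
Step 6: +1 fires, +4 burnt (F count now 1)
Step 7: +0 fires, +1 burnt (F count now 0)
Fire out after step 7
Initially T: 28, now '.': 32
Total burnt (originally-T cells now '.'): 24

Answer: 24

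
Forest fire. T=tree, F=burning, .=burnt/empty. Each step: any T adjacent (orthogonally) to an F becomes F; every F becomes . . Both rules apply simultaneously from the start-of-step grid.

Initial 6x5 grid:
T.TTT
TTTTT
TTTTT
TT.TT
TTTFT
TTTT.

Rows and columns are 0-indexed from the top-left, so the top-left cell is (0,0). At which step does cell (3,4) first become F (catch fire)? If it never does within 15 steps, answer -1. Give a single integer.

Step 1: cell (3,4)='T' (+4 fires, +1 burnt)
Step 2: cell (3,4)='F' (+4 fires, +4 burnt)
  -> target ignites at step 2
Step 3: cell (3,4)='.' (+6 fires, +4 burnt)
Step 4: cell (3,4)='.' (+6 fires, +6 burnt)
Step 5: cell (3,4)='.' (+4 fires, +6 burnt)
Step 6: cell (3,4)='.' (+1 fires, +4 burnt)
Step 7: cell (3,4)='.' (+1 fires, +1 burnt)
Step 8: cell (3,4)='.' (+0 fires, +1 burnt)
  fire out at step 8

2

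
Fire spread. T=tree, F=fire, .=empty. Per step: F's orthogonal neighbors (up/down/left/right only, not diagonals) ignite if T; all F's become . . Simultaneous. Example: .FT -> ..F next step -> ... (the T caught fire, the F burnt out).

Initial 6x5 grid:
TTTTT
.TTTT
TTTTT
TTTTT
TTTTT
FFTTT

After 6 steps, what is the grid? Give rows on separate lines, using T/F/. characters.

Step 1: 3 trees catch fire, 2 burn out
  TTTTT
  .TTTT
  TTTTT
  TTTTT
  FFTTT
  ..FTT
Step 2: 4 trees catch fire, 3 burn out
  TTTTT
  .TTTT
  TTTTT
  FFTTT
  ..FTT
  ...FT
Step 3: 5 trees catch fire, 4 burn out
  TTTTT
  .TTTT
  FFTTT
  ..FTT
  ...FT
  ....F
Step 4: 4 trees catch fire, 5 burn out
  TTTTT
  .FTTT
  ..FTT
  ...FT
  ....F
  .....
Step 5: 4 trees catch fire, 4 burn out
  TFTTT
  ..FTT
  ...FT
  ....F
  .....
  .....
Step 6: 4 trees catch fire, 4 burn out
  F.FTT
  ...FT
  ....F
  .....
  .....
  .....

F.FTT
...FT
....F
.....
.....
.....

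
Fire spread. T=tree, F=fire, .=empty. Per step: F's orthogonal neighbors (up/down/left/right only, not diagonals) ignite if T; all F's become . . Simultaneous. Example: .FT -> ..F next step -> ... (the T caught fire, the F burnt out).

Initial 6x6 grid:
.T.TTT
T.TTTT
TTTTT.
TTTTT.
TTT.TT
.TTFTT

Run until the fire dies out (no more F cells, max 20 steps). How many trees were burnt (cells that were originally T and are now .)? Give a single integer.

Answer: 27

Derivation:
Step 1: +2 fires, +1 burnt (F count now 2)
Step 2: +4 fires, +2 burnt (F count now 4)
Step 3: +4 fires, +4 burnt (F count now 4)
Step 4: +5 fires, +4 burnt (F count now 5)
Step 5: +5 fires, +5 burnt (F count now 5)
Step 6: +4 fires, +5 burnt (F count now 4)
Step 7: +3 fires, +4 burnt (F count now 3)
Step 8: +0 fires, +3 burnt (F count now 0)
Fire out after step 8
Initially T: 28, now '.': 35
Total burnt (originally-T cells now '.'): 27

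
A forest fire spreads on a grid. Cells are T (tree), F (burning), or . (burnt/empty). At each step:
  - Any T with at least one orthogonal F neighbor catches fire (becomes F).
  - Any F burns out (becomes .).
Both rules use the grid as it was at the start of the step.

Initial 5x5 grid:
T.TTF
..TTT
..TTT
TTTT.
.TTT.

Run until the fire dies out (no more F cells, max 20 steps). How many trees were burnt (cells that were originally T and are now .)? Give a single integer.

Step 1: +2 fires, +1 burnt (F count now 2)
Step 2: +3 fires, +2 burnt (F count now 3)
Step 3: +2 fires, +3 burnt (F count now 2)
Step 4: +2 fires, +2 burnt (F count now 2)
Step 5: +2 fires, +2 burnt (F count now 2)
Step 6: +2 fires, +2 burnt (F count now 2)
Step 7: +2 fires, +2 burnt (F count now 2)
Step 8: +0 fires, +2 burnt (F count now 0)
Fire out after step 8
Initially T: 16, now '.': 24
Total burnt (originally-T cells now '.'): 15

Answer: 15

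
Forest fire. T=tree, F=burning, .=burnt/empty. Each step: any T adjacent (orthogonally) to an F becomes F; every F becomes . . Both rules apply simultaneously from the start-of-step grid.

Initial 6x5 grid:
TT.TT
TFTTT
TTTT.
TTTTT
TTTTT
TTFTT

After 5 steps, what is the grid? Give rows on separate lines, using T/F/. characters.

Step 1: 7 trees catch fire, 2 burn out
  TF.TT
  F.FTT
  TFTT.
  TTTTT
  TTFTT
  TF.FT
Step 2: 10 trees catch fire, 7 burn out
  F..TT
  ...FT
  F.FT.
  TFFTT
  TF.FT
  F...F
Step 3: 7 trees catch fire, 10 burn out
  ...FT
  ....F
  ...F.
  F..FT
  F...F
  .....
Step 4: 2 trees catch fire, 7 burn out
  ....F
  .....
  .....
  ....F
  .....
  .....
Step 5: 0 trees catch fire, 2 burn out
  .....
  .....
  .....
  .....
  .....
  .....

.....
.....
.....
.....
.....
.....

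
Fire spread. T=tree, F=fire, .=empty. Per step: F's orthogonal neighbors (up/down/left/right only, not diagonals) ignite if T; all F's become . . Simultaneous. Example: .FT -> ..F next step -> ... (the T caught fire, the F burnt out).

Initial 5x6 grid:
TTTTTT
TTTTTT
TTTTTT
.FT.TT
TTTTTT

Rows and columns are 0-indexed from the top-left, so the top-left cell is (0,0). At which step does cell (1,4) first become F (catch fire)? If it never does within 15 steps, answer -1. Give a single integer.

Step 1: cell (1,4)='T' (+3 fires, +1 burnt)
Step 2: cell (1,4)='T' (+5 fires, +3 burnt)
Step 3: cell (1,4)='T' (+5 fires, +5 burnt)
Step 4: cell (1,4)='T' (+5 fires, +5 burnt)
Step 5: cell (1,4)='F' (+5 fires, +5 burnt)
  -> target ignites at step 5
Step 6: cell (1,4)='.' (+3 fires, +5 burnt)
Step 7: cell (1,4)='.' (+1 fires, +3 burnt)
Step 8: cell (1,4)='.' (+0 fires, +1 burnt)
  fire out at step 8

5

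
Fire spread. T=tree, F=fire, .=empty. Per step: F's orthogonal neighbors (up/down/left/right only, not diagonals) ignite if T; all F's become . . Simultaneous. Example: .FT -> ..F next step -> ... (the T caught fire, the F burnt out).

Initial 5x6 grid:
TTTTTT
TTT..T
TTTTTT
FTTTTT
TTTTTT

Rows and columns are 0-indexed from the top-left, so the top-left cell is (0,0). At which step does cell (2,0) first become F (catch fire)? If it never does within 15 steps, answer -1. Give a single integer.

Step 1: cell (2,0)='F' (+3 fires, +1 burnt)
  -> target ignites at step 1
Step 2: cell (2,0)='.' (+4 fires, +3 burnt)
Step 3: cell (2,0)='.' (+5 fires, +4 burnt)
Step 4: cell (2,0)='.' (+5 fires, +5 burnt)
Step 5: cell (2,0)='.' (+4 fires, +5 burnt)
Step 6: cell (2,0)='.' (+3 fires, +4 burnt)
Step 7: cell (2,0)='.' (+2 fires, +3 burnt)
Step 8: cell (2,0)='.' (+1 fires, +2 burnt)
Step 9: cell (2,0)='.' (+0 fires, +1 burnt)
  fire out at step 9

1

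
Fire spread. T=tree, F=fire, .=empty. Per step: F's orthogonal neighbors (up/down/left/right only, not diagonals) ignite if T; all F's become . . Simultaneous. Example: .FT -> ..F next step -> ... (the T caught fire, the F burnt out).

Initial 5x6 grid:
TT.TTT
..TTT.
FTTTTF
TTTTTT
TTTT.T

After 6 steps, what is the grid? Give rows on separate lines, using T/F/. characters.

Step 1: 4 trees catch fire, 2 burn out
  TT.TTT
  ..TTT.
  .FTTF.
  FTTTTF
  TTTT.T
Step 2: 7 trees catch fire, 4 burn out
  TT.TTT
  ..TTF.
  ..FF..
  .FTTF.
  FTTT.F
Step 3: 6 trees catch fire, 7 burn out
  TT.TFT
  ..FF..
  ......
  ..FF..
  .FTT..
Step 4: 4 trees catch fire, 6 burn out
  TT.F.F
  ......
  ......
  ......
  ..FF..
Step 5: 0 trees catch fire, 4 burn out
  TT....
  ......
  ......
  ......
  ......
Step 6: 0 trees catch fire, 0 burn out
  TT....
  ......
  ......
  ......
  ......

TT....
......
......
......
......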